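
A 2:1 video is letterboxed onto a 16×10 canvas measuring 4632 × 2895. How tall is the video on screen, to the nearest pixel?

Since 2.000 > 1.600, the video is width-limited.
The video is 4632 × 1/2 ≈ 2316.00 px tall.

2316 px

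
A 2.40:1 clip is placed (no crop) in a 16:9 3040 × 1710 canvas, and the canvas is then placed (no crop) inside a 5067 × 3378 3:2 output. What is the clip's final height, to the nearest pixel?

2111 px

First fit — 2.40:1 into 3040×1710 spans the width: 3040.00 × 1266.67.
16:9 in 5067×3378: fills the width, so the intermediate becomes 5067.00 × 2850.19 — a scale of ×1.6668.
So the clip's height is 1266.67 × 1.6668 ≈ 2111.25.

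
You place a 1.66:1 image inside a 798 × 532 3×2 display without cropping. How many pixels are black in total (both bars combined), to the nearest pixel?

1.66:1 (1.660) > 3×2 (1.500), so the image fills the width.
That makes the image 480.7229 px tall (798 / 1.660).
Leftover height: 532 − 480.7229 = 51.2771 px.
Across the 798-px span: 51.2771 × 798 ≈ 40919 px.

40919 pixels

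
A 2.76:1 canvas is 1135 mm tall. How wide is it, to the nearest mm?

3133 mm

At 2.76:1, 1135 × 2.760 ≈ 3132.60.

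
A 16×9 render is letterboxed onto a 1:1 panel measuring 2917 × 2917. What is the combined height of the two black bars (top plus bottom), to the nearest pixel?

16×9 (1.778) > 1:1 (1.000), so the render fills the width.
The render is 2917 × 9/16 ≈ 1640.81 px tall.
Black = 2917 − 1640.81 = 1276.19 px.

1276 px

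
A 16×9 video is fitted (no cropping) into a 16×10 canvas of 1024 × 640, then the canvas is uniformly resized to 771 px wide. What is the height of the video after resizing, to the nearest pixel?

434 px

In the 1024×640 frame the video fills the width: height = 1024 × 9/16 ≈ 576.00 px.
The frame scales by 771/1024 = 0.7529; 576.00 × 0.7529 ≈ 433.69 px.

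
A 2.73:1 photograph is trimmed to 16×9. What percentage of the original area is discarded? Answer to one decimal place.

Going from 2.73:1 to 16×9 means cutting width while keeping height.
Fraction kept = (1.778)/(2.730) ≈ 65.12%, so 34.88% is lost.

34.9%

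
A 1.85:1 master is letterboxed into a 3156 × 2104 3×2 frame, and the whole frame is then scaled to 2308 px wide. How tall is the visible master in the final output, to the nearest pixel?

1248 px

In the 3156×2104 frame the master fills the width: height = 3156 / 1.850 ≈ 1705.95 px.
Resizing to 2308 px wide multiplies everything by 0.7313: 1705.95 → 1247.57 px.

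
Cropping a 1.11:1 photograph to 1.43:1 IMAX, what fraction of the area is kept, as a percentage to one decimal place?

77.6%

Going from 1.11:1 to 1.43:1 IMAX means cutting height while keeping width.
Area ratio = (1.110)/(1.430) = 77.62% retained.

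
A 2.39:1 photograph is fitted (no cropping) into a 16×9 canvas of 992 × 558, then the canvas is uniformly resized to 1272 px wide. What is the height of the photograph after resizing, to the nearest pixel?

532 px

Fitted into 992×558, the photograph spans the width; its height is 992 / 2.390 ≈ 415.06 px.
Scaling 992 → 1272 is ×1.2823, so the height becomes 415.06 × 1.2823 ≈ 532.22 px.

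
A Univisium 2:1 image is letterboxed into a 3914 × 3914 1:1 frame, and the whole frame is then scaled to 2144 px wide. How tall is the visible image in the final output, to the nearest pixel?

Fitted into 3914×3914, the image spans the width; its height is 3914 × 1/2 ≈ 1957.00 px.
Resizing to 2144 px wide multiplies everything by 0.5478: 1957.00 → 1072.00 px.

1072 px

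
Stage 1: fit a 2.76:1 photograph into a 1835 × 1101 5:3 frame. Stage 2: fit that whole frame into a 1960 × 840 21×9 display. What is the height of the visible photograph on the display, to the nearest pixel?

507 px

Inside the 1835×1101 canvas the photograph is width-limited at 1835.00 × 664.86.
The 5:3 canvas is height-limited in 1960×840, giving 1400.00 × 840.00; scale factor 0.7629.
Applying the same ×0.7629: 664.86 → 507.25.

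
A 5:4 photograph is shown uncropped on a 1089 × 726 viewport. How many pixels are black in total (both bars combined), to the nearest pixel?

131769 pixels

Since 1.250 < 1.500, the photograph is height-limited.
Content width = 726 × 5/4 ≈ 907.5000 px.
1089 − 907.5000 = 181.5000 px of bars.
Bar area = 181.5000 × 726 ≈ 131769 px.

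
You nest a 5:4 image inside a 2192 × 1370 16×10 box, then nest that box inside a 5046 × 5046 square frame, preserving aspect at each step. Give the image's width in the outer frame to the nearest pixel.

Inside the 2192×1370 canvas the image is height-limited at 1712.50 × 1370.00.
The 16×10 canvas is width-limited in 5046×5046, giving 5046.00 × 3153.75; scale factor 2.3020.
Applying the same ×2.3020: 1712.50 → 3942.19.

3942 px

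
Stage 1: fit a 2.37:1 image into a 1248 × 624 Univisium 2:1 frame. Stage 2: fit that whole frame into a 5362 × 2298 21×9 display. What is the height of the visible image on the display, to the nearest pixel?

2.37:1 in 1248×624: fills the width, so the image is 1248.00 × 526.58.
Second fit — the Univisium 2:1 canvas into 5362×2298 spans the height: 4596.00 × 2298.00 (×3.6827 from 1248×624).
Applying the same ×3.6827: 526.58 → 1939.24.

1939 px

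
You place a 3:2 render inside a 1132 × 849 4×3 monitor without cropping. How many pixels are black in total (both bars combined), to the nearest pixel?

106785 pixels

3:2 (1.500) > 4×3 (1.333), so the render fills the width.
Content height = 1132 × 2/3 ≈ 754.6667 px.
Black = 849 − 754.6667 = 94.3333 px.
That's 94.3333 × 1132 ≈ 106785 black pixels.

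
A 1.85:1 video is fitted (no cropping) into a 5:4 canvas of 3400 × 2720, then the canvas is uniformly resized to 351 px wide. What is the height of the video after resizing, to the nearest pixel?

In the 3400×2720 frame the video fills the width: height = 3400 / 1.850 ≈ 1837.84 px.
The frame scales by 351/3400 = 0.1032; 1837.84 × 0.1032 ≈ 189.73 px.

190 px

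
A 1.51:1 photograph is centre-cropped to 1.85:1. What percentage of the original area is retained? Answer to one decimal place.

81.6%

Going from 1.51:1 to 1.85:1 means cutting height while keeping width.
Fraction kept = (1.510)/(1.850) ≈ 81.62%.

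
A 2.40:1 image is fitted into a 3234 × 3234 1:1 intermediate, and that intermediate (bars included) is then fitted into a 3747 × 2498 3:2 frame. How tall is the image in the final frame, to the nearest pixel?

1041 px

2.40:1 in 3234×3234: fills the width, so the image is 3234.00 × 1347.50.
1:1 in 3747×2498: fills the height, so the intermediate becomes 2498.00 × 2498.00 — a scale of ×0.7724.
So the image's height is 1347.50 × 0.7724 ≈ 1040.83.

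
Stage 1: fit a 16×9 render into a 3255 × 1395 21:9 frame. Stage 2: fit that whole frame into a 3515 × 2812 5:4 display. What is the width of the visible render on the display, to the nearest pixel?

Inside the 3255×1395 canvas the render is height-limited at 2480.00 × 1395.00.
The 21:9 canvas is width-limited in 3515×2812, giving 3515.00 × 1506.43; scale factor 1.0799.
Applying the same ×1.0799: 2480.00 → 2678.10.

2678 px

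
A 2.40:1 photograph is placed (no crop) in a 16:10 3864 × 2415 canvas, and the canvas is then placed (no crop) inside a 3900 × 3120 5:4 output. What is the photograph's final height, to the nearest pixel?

1625 px

First fit — 2.40:1 into 3864×2415 spans the width: 3864.00 × 1610.00.
The 16:10 canvas is width-limited in 3900×3120, giving 3900.00 × 2437.50; scale factor 1.0093.
Applying the same ×1.0093: 1610.00 → 1625.00.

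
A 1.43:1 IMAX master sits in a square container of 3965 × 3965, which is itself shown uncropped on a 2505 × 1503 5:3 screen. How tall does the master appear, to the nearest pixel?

1.43:1 IMAX in 3965×3965: fills the width, so the master is 3965.00 × 2772.73.
Second fit — the square canvas into 2505×1503 spans the height: 1503.00 × 1503.00 (×0.3791 from 3965×3965).
The master scales with it: height 2772.73 × 0.3791 ≈ 1051.05.

1051 px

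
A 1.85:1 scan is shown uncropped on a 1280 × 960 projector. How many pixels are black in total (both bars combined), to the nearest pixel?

1.85:1 (1.850) > 4×3 (1.333), so the scan fills the width.
Content height = 1280 / 1.850 ≈ 691.8919 px.
960 − 691.8919 = 268.1081 px of bars.
Across the 1280-px span: 268.1081 × 1280 ≈ 343178 px.

343178 pixels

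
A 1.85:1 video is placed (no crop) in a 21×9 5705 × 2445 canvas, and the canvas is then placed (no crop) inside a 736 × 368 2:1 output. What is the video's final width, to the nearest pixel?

584 px

First fit — 1.85:1 into 5705×2445 spans the height: 4523.25 × 2445.00.
21×9 in 736×368: fills the width, so the intermediate becomes 736.00 × 315.43 — a scale of ×0.1290.
Applying the same ×0.1290: 4523.25 → 583.54.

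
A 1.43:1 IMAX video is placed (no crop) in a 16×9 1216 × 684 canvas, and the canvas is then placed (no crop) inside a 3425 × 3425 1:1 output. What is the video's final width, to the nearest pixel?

1.43:1 IMAX in 1216×684: fills the height, so the video is 978.12 × 684.00.
16×9 in 3425×3425: fills the width, so the intermediate becomes 3425.00 × 1926.56 — a scale of ×2.8166.
The video scales with it: width 978.12 × 2.8166 ≈ 2754.98.

2755 px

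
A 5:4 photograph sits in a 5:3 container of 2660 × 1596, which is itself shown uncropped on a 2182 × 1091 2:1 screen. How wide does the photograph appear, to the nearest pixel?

Inside the 2660×1596 canvas the photograph is height-limited at 1995.00 × 1596.00.
5:3 in 2182×1091: fills the height, so the intermediate becomes 1818.33 × 1091.00 — a scale of ×0.6836.
The photograph scales with it: width 1995.00 × 0.6836 ≈ 1363.75.

1364 px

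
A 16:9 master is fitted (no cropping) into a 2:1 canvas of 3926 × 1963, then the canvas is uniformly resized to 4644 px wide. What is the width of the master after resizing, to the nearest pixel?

Fitted into 3926×1963, the master spans the height; its width is 1963 × 16/9 ≈ 3489.78 px.
The frame scales by 4644/3926 = 1.1829; 3489.78 × 1.1829 ≈ 4128.00 px.

4128 px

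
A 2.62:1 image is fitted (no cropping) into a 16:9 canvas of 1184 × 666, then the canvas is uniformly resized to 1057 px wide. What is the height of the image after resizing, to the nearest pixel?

403 px

In the 1184×666 frame the image fills the width: height = 1184 / 2.620 ≈ 451.91 px.
The frame scales by 1057/1184 = 0.8927; 451.91 × 0.8927 ≈ 403.44 px.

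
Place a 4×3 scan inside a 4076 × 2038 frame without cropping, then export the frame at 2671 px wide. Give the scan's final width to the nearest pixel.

1781 px

At 4076×2038 the scan is height-limited, so width = 2038 × 4/3 ≈ 2717.33 px.
Resizing to 2671 px wide multiplies everything by 0.6553: 2717.33 → 1780.67 px.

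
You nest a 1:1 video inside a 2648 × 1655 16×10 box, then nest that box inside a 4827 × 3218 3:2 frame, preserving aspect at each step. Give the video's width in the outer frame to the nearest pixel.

3017 px

Inside the 2648×1655 canvas the video is height-limited at 1655.00 × 1655.00.
The 16×10 canvas is width-limited in 4827×3218, giving 4827.00 × 3016.88; scale factor 1.8229.
Applying the same ×1.8229: 1655.00 → 3016.88.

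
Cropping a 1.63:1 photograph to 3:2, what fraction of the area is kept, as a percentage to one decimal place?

Going from 1.63:1 to 3:2 means cutting width while keeping height.
Fraction kept = (1.500)/(1.630) ≈ 92.02%.

92.0%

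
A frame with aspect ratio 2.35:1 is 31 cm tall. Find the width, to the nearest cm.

Width = 31 × 2.350 = 72.85.

73 cm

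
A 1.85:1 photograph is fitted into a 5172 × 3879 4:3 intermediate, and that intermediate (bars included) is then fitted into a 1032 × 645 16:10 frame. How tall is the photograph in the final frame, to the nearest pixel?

First fit — 1.85:1 into 5172×3879 spans the width: 5172.00 × 2795.68.
The 4:3 canvas is height-limited in 1032×645, giving 860.00 × 645.00; scale factor 0.1663.
So the photograph's height is 2795.68 × 0.1663 ≈ 464.86.

465 px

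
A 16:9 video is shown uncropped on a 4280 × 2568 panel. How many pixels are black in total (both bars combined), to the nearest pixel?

16:9 is wider than 5:3, so it spans the full width.
Content height = 4280 × 9/16 ≈ 2407.5000 px.
2568 − 2407.5000 = 160.5000 px of bars.
Across the 4280-px span: 160.5000 × 4280 ≈ 686940 px.

686940 pixels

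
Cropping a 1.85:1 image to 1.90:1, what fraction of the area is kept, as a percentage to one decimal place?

97.4%

1.90:1 is wider than 1.85:1, so the crop keeps the full width and trims the height.
Fraction kept = (1.850)/(1.900) ≈ 97.37%.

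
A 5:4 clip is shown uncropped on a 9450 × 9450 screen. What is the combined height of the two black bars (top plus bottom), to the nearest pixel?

5:4 (1.250) > 1:1 (1.000), so the clip fills the width.
The clip is 9450 × 4/5 ≈ 7560.00 px tall.
Leftover height: 9450 − 7560.00 = 1890.00 px.

1890 px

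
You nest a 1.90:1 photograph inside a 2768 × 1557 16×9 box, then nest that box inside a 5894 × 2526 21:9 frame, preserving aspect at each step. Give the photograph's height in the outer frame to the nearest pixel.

First fit — 1.90:1 into 2768×1557 spans the width: 2768.00 × 1456.84.
16×9 in 5894×2526: fills the height, so the intermediate becomes 4490.67 × 2526.00 — a scale of ×1.6224.
Applying the same ×1.6224: 1456.84 → 2363.51.

2364 px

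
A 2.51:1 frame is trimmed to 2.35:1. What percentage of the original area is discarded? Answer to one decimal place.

6.4%

The height stays; only width is cut (since 2.35:1 is narrower than 2.51:1).
Fraction kept = (2.350)/(2.510) ≈ 93.63%, so 6.37% is lost.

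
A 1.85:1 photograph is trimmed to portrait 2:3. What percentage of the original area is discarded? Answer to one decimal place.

The height stays; only width is cut (since portrait 2:3 is narrower than 1.85:1).
Area ratio = (0.667)/(1.850) = 36.04%; the remaining 63.96% is cropped out.

64.0%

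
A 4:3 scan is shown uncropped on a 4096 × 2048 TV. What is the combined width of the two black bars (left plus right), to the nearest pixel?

4:3 is narrower than 2:1, so it spans the full height.
Content width = 2048 × 4/3 ≈ 2730.67 px.
Leftover width: 4096 − 2730.67 = 1365.33 px.

1365 px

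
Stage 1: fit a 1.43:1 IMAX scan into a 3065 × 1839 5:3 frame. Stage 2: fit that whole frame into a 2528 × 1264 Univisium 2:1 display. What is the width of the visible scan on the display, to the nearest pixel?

1808 px

1.43:1 IMAX in 3065×1839: fills the height, so the scan is 2629.77 × 1839.00.
Second fit — the 5:3 canvas into 2528×1264 spans the height: 2106.67 × 1264.00 (×0.6873 from 3065×1839).
Applying the same ×0.6873: 2629.77 → 1807.52.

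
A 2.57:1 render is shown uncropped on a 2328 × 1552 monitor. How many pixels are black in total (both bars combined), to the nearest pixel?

1504268 pixels

2.57:1 (2.570) > 3:2 (1.500), so the render fills the width.
That makes the image 905.8366 px tall (2328 / 2.570).
Leftover height: 1552 − 905.8366 = 646.1634 px.
That's 646.1634 × 2328 ≈ 1504268 black pixels.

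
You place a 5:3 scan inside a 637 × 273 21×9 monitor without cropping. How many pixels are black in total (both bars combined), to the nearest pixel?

Since 1.667 < 2.333, the scan is height-limited.
The scan is 273 × 5/3 ≈ 455.0000 px wide.
637 − 455.0000 = 182.0000 px of bars.
Across the 273-px span: 182.0000 × 273 ≈ 49686 px.

49686 pixels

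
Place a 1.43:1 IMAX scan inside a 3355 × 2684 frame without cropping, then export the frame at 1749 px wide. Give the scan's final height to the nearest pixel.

1223 px

At 3355×2684 the scan is width-limited, so height = 3355 / 1.430 ≈ 2346.15 px.
Scaling 3355 → 1749 is ×0.5213, so the height becomes 2346.15 × 0.5213 ≈ 1223.08 px.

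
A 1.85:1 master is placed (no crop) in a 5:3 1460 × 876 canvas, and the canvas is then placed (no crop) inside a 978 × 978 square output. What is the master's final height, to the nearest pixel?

Inside the 1460×876 canvas the master is width-limited at 1460.00 × 789.19.
The 5:3 canvas is width-limited in 978×978, giving 978.00 × 586.80; scale factor 0.6699.
The master scales with it: height 789.19 × 0.6699 ≈ 528.65.

529 px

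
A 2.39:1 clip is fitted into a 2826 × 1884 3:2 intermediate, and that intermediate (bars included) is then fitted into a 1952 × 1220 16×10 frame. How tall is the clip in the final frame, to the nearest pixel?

Inside the 2826×1884 canvas the clip is width-limited at 2826.00 × 1182.43.
The 3:2 canvas is height-limited in 1952×1220, giving 1830.00 × 1220.00; scale factor 0.6476.
The clip scales with it: height 1182.43 × 0.6476 ≈ 765.69.

766 px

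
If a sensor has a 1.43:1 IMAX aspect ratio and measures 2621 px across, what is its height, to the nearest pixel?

2621 / 1.430 = 1832.87.

1833 px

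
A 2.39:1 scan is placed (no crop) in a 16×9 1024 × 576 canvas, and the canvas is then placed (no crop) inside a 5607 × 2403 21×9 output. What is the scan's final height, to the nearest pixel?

1787 px

Inside the 1024×576 canvas the scan is width-limited at 1024.00 × 428.45.
The 16×9 canvas is height-limited in 5607×2403, giving 4272.00 × 2403.00; scale factor 4.1719.
Applying the same ×4.1719: 428.45 → 1787.45.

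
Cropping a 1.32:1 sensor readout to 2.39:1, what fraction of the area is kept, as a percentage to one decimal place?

55.2%

2.39:1 is wider than 1.32:1, so the crop keeps the full width and trims the height.
Fraction kept = (1.320)/(2.390) ≈ 55.23%.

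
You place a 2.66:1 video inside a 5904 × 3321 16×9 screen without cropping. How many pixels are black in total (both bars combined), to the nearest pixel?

6502967 pixels

Since 2.660 > 1.778, the video is width-limited.
The video is 5904 / 2.660 ≈ 2219.5489 px tall.
3321 − 2219.5489 = 1101.4511 px of bars.
That's 1101.4511 × 5904 ≈ 6502967 black pixels.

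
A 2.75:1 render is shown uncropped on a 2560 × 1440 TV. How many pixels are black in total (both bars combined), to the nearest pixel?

1303273 pixels

Since 2.750 > 1.778, the render is width-limited.
The render is 2560 / 2.750 ≈ 930.9091 px tall.
1440 − 930.9091 = 509.0909 px of bars.
That's 509.0909 × 2560 ≈ 1303273 black pixels.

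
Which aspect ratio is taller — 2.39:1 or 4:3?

4:3

2.39 and 4:3 = 1.333; 2.39 > 1.333. The smaller width-to-height ratio is the taller frame.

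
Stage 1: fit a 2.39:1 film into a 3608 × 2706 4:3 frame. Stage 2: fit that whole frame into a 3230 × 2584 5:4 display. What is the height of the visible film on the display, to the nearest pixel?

1351 px

2.39:1 in 3608×2706: fills the width, so the film is 3608.00 × 1509.62.
4:3 in 3230×2584: fills the width, so the intermediate becomes 3230.00 × 2422.50 — a scale of ×0.8952.
The film scales with it: height 1509.62 × 0.8952 ≈ 1351.46.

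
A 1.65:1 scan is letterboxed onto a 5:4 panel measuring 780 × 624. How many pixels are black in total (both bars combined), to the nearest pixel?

117993 pixels

1.65:1 is wider than 5:4, so it spans the full width.
Content height = 780 / 1.650 ≈ 472.7273 px.
624 − 472.7273 = 151.2727 px of bars.
Bar area = 151.2727 × 780 ≈ 117993 px.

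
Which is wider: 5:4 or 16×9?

5:4 = 1.25 and 16×9 = 1.778; 1.778 > 1.25.

16×9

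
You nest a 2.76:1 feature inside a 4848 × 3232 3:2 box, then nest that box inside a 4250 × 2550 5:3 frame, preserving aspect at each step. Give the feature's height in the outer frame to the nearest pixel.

1386 px

First fit — 2.76:1 into 4848×3232 spans the width: 4848.00 × 1756.52.
3:2 in 4250×2550: fills the height, so the intermediate becomes 3825.00 × 2550.00 — a scale of ×0.7890.
The feature scales with it: height 1756.52 × 0.7890 ≈ 1385.87.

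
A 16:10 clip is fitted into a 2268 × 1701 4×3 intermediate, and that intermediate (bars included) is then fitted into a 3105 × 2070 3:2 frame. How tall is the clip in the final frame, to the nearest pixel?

1725 px

16:10 in 2268×1701: fills the width, so the clip is 2268.00 × 1417.50.
The 4×3 canvas is height-limited in 3105×2070, giving 2760.00 × 2070.00; scale factor 1.2169.
Applying the same ×1.2169: 1417.50 → 1725.00.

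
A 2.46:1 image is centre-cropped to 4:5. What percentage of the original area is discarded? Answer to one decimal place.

Going from 2.46:1 to 4:5 means cutting width while keeping height.
Area ratio = (0.800)/(2.460) = 32.52%; the remaining 67.48% is cropped out.

67.5%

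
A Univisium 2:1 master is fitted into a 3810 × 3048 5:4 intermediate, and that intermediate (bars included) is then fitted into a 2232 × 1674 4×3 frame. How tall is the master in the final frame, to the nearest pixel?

Univisium 2:1 in 3810×3048: fills the width, so the master is 3810.00 × 1905.00.
Second fit — the 5:4 canvas into 2232×1674 spans the height: 2092.50 × 1674.00 (×0.5492 from 3810×3048).
So the master's height is 1905.00 × 0.5492 ≈ 1046.25.

1046 px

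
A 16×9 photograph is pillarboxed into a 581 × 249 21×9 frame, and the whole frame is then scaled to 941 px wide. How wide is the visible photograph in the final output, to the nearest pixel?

717 px

Fitted into 581×249, the photograph spans the height; its width is 249 × 16/9 ≈ 442.67 px.
The frame scales by 941/581 = 1.6196; 442.67 × 1.6196 ≈ 716.95 px.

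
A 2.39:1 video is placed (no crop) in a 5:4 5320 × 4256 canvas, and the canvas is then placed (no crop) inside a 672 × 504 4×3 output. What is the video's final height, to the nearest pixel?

264 px

First fit — 2.39:1 into 5320×4256 spans the width: 5320.00 × 2225.94.
Second fit — the 5:4 canvas into 672×504 spans the height: 630.00 × 504.00 (×0.1184 from 5320×4256).
Applying the same ×0.1184: 2225.94 → 263.60.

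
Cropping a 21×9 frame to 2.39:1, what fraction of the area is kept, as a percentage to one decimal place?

The width stays; only height is cut (since 2.39:1 is wider than 21×9).
Fraction kept = (2.333)/(2.390) ≈ 97.63%.

97.6%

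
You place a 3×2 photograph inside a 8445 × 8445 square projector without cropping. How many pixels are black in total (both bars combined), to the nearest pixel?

23772675 pixels

3×2 is wider than square, so it spans the full width.
Content height = 8445 × 2/3 ≈ 5630.0000 px.
Leftover height: 8445 − 5630.0000 = 2815.0000 px.
Across the 8445-px span: 2815.0000 × 8445 ≈ 23772675 px.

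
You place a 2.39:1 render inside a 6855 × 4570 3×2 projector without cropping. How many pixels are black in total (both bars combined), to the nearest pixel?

11665833 pixels

Since 2.390 > 1.500, the render is width-limited.
Content height = 6855 / 2.390 ≈ 2868.2008 px.
Black = 4570 − 2868.2008 = 1701.7992 px.
That's 1701.7992 × 6855 ≈ 11665833 black pixels.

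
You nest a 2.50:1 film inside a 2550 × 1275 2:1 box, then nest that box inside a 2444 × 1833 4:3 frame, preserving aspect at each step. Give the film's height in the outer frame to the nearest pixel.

First fit — 2.50:1 into 2550×1275 spans the width: 2550.00 × 1020.00.
2:1 in 2444×1833: fills the width, so the intermediate becomes 2444.00 × 1222.00 — a scale of ×0.9584.
The film scales with it: height 1020.00 × 0.9584 ≈ 977.60.

978 px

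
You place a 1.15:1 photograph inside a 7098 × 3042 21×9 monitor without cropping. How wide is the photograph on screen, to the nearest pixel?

3498 px

Since 1.150 < 2.333, the photograph is height-limited.
That makes the image 3498.30 px wide (3042 × 1.150).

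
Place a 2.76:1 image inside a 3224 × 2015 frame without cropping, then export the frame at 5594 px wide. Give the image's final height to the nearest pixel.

At 3224×2015 the image is width-limited, so height = 3224 / 2.760 ≈ 1168.12 px.
Resizing to 5594 px wide multiplies everything by 1.7351: 1168.12 → 2026.81 px.

2027 px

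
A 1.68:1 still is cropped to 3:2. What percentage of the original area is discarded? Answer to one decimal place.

10.7%

3:2 is narrower than 1.68:1, so the crop keeps the full height and trims the width.
Fraction kept = (1.500)/(1.680) ≈ 89.29%, so 10.71% is lost.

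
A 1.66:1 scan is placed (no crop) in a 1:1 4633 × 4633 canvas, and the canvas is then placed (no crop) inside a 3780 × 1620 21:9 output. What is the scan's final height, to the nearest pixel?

976 px

Inside the 4633×4633 canvas the scan is width-limited at 4633.00 × 2790.96.
The 1:1 canvas is height-limited in 3780×1620, giving 1620.00 × 1620.00; scale factor 0.3497.
So the scan's height is 2790.96 × 0.3497 ≈ 975.90.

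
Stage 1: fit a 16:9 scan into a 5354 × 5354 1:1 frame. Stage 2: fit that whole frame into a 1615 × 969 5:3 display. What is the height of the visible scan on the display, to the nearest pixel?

545 px

16:9 in 5354×5354: fills the width, so the scan is 5354.00 × 3011.62.
1:1 in 1615×969: fills the height, so the intermediate becomes 969.00 × 969.00 — a scale of ×0.1810.
So the scan's height is 3011.62 × 0.1810 ≈ 545.06.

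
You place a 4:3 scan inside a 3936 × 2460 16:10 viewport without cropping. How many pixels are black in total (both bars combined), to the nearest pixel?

1613760 pixels

Since 1.333 < 1.600, the scan is height-limited.
That makes the image 3280.0000 px wide (2460 × 4/3).
Black = 3936 − 3280.0000 = 656.0000 px.
That's 656.0000 × 2460 ≈ 1613760 black pixels.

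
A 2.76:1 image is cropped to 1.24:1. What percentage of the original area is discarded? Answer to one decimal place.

Going from 2.76:1 to 1.24:1 means cutting width while keeping height.
Fraction kept = (1.240)/(2.760) ≈ 44.93%, so 55.07% is lost.

55.1%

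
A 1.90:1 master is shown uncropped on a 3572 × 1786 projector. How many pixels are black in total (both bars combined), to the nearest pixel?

1.90:1 (1.900) < Univisium 2:1 (2.000), so the master fills the height.
Content width = 1786 × 1.900 ≈ 3393.4000 px.
Black = 3572 − 3393.4000 = 178.6000 px.
Across the 1786-px span: 178.6000 × 1786 ≈ 318980 px.

318980 pixels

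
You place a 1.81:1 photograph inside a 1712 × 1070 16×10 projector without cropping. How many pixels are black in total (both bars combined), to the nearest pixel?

1.81:1 (1.810) > 16×10 (1.600), so the photograph fills the width.
That makes the image 945.8564 px tall (1712 / 1.810).
Black = 1070 − 945.8564 = 124.1436 px.
Across the 1712-px span: 124.1436 × 1712 ≈ 212534 px.

212534 pixels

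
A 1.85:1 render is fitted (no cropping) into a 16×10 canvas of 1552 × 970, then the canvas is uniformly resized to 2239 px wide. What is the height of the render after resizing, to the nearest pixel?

Fitted into 1552×970, the render spans the width; its height is 1552 / 1.850 ≈ 838.92 px.
Resizing to 2239 px wide multiplies everything by 1.4427: 838.92 → 1210.27 px.

1210 px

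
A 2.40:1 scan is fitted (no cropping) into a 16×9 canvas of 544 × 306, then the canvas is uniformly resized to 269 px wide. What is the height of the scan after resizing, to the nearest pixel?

In the 544×306 frame the scan fills the width: height = 544 / 2.400 ≈ 226.67 px.
Scaling 544 → 269 is ×0.4945, so the height becomes 226.67 × 0.4945 ≈ 112.08 px.

112 px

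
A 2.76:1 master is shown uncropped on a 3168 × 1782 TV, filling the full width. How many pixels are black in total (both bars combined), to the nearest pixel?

2009063 pixels

The master is 3168 / 2.760 ≈ 1147.8261 px tall.
1782 − 1147.8261 = 634.1739 px of bars.
Across the 3168-px span: 634.1739 × 3168 ≈ 2009063 px.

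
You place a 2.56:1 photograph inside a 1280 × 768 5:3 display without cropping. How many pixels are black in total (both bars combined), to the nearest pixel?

343040 pixels

2.56:1 is wider than 5:3, so it spans the full width.
The photograph is 1280 / 2.560 ≈ 500.0000 px tall.
768 − 500.0000 = 268.0000 px of bars.
Bar area = 268.0000 × 1280 ≈ 343040 px.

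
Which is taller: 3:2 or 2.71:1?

3:2

3:2 = 1.5 and 2.71; 2.71 > 1.5. The smaller width-to-height ratio is the taller frame.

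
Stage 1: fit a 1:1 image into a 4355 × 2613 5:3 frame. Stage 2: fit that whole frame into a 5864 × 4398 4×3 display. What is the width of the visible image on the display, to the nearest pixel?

1:1 in 4355×2613: fills the height, so the image is 2613.00 × 2613.00.
5:3 in 5864×4398: fills the width, so the intermediate becomes 5864.00 × 3518.40 — a scale of ×1.3465.
The image scales with it: width 2613.00 × 1.3465 ≈ 3518.40.

3518 px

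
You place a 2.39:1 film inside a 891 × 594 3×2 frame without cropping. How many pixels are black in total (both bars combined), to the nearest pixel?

197086 pixels

2.39:1 (2.390) > 3×2 (1.500), so the film fills the width.
The film is 891 / 2.390 ≈ 372.8033 px tall.
Leftover height: 594 − 372.8033 = 221.1967 px.
Across the 891-px span: 221.1967 × 891 ≈ 197086 px.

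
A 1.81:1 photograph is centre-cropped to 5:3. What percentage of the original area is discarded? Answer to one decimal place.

7.9%

Going from 1.81:1 to 5:3 means cutting width while keeping height.
Fraction kept = (1.667)/(1.810) ≈ 92.08%, so 7.92% is lost.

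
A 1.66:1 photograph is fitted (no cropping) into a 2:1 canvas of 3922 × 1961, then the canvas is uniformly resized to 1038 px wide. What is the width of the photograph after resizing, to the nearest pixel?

862 px

In the 3922×1961 frame the photograph fills the height: width = 1961 × 1.660 ≈ 3255.26 px.
Scaling 3922 → 1038 is ×0.2647, so the width becomes 3255.26 × 0.2647 ≈ 861.54 px.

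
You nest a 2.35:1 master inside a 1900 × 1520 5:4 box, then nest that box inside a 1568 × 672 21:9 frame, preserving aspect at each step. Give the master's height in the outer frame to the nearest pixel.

First fit — 2.35:1 into 1900×1520 spans the width: 1900.00 × 808.51.
The 5:4 canvas is height-limited in 1568×672, giving 840.00 × 672.00; scale factor 0.4421.
Applying the same ×0.4421: 808.51 → 357.45.

357 px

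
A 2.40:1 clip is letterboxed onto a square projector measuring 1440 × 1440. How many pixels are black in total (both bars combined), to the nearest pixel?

2.40:1 is wider than square, so it spans the full width.
That makes the image 600.0000 px tall (1440 / 2.400).
Black = 1440 − 600.0000 = 840.0000 px.
Bar area = 840.0000 × 1440 ≈ 1209600 px.

1209600 pixels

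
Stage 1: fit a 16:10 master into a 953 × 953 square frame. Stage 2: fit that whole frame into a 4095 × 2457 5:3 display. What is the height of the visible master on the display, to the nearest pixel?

1536 px

16:10 in 953×953: fills the width, so the master is 953.00 × 595.62.
square in 4095×2457: fills the height, so the intermediate becomes 2457.00 × 2457.00 — a scale of ×2.5782.
Applying the same ×2.5782: 595.62 → 1535.62.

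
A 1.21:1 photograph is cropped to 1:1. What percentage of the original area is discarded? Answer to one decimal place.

17.4%

1:1 is narrower than 1.21:1, so the crop keeps the full height and trims the width.
Area ratio = (1.000)/(1.210) = 82.64%; the remaining 17.36% is cropped out.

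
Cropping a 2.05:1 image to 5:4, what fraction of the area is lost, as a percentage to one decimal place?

39.0%

The height stays; only width is cut (since 5:4 is narrower than 2.05:1).
(1.250)/(2.050) ≈ 0.610 of the area survives, leaving 39.02% discarded.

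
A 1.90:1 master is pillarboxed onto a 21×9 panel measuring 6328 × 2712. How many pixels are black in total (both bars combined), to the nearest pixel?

3187142 pixels

1.90:1 (1.900) < 21×9 (2.333), so the master fills the height.
The master is 2712 × 1.900 ≈ 5152.8000 px wide.
Black = 6328 − 5152.8000 = 1175.2000 px.
Bar area = 1175.2000 × 2712 ≈ 3187142 px.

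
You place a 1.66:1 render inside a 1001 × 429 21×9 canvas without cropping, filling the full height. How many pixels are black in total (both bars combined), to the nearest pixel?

123921 pixels

Content width = 429 × 1.660 ≈ 712.1400 px.
Black = 1001 − 712.1400 = 288.8600 px.
Across the 429-px span: 288.8600 × 429 ≈ 123921 px.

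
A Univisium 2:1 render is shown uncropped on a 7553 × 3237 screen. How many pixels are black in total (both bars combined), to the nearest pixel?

Univisium 2:1 (2.000) < 21:9 (2.333), so the render fills the height.
Content width = 3237 × 2/1 ≈ 6474.0000 px.
Black = 7553 − 6474.0000 = 1079.0000 px.
Across the 3237-px span: 1079.0000 × 3237 ≈ 3492723 px.

3492723 pixels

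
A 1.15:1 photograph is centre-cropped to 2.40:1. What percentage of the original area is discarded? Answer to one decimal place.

The width stays; only height is cut (since 2.40:1 is wider than 1.15:1).
Fraction kept = (1.150)/(2.400) ≈ 47.92%, so 52.08% is lost.

52.1%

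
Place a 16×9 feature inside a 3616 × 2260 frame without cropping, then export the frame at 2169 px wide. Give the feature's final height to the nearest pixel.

1220 px

In the 3616×2260 frame the feature fills the width: height = 3616 × 9/16 ≈ 2034.00 px.
Scaling 3616 → 2169 is ×0.5998, so the height becomes 2034.00 × 0.5998 ≈ 1220.06 px.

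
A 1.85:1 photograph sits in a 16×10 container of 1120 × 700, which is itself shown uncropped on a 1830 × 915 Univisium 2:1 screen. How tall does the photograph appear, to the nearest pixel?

1.85:1 in 1120×700: fills the width, so the photograph is 1120.00 × 605.41.
The 16×10 canvas is height-limited in 1830×915, giving 1464.00 × 915.00; scale factor 1.3071.
Applying the same ×1.3071: 605.41 → 791.35.

791 px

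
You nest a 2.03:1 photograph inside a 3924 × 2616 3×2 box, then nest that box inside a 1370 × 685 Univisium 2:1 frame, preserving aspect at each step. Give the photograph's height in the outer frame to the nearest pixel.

First fit — 2.03:1 into 3924×2616 spans the width: 3924.00 × 1933.00.
Second fit — the 3×2 canvas into 1370×685 spans the height: 1027.50 × 685.00 (×0.2619 from 3924×2616).
Applying the same ×0.2619: 1933.00 → 506.16.

506 px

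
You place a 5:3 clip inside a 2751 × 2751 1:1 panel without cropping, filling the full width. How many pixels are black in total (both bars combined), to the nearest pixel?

That makes the image 1650.6000 px tall (2751 × 3/5).
Leftover height: 2751 − 1650.6000 = 1100.4000 px.
Across the 2751-px span: 1100.4000 × 2751 ≈ 3027200 px.

3027200 pixels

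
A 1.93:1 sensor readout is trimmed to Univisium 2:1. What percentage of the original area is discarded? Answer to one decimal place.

3.5%

Going from 1.93:1 to Univisium 2:1 means cutting height while keeping width.
(1.930)/(2.000) ≈ 0.965 of the area survives, leaving 3.50% discarded.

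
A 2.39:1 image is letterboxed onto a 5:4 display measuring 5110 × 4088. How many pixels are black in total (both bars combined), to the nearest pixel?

Since 2.390 > 1.250, the image is width-limited.
The image is 5110 / 2.390 ≈ 2138.0753 px tall.
Black = 4088 − 2138.0753 = 1949.9247 px.
Across the 5110-px span: 1949.9247 × 5110 ≈ 9964115 px.

9964115 pixels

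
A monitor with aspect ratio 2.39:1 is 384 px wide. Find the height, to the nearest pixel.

Height = 384 / 2.390 = 160.67.

161 px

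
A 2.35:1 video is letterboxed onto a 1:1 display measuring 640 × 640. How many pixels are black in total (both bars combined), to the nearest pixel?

235302 pixels

Since 2.350 > 1.000, the video is width-limited.
The video is 640 / 2.350 ≈ 272.3404 px tall.
Black = 640 − 272.3404 = 367.6596 px.
Across the 640-px span: 367.6596 × 640 ≈ 235302 px.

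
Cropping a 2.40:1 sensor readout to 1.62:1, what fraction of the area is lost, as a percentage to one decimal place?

Going from 2.40:1 to 1.62:1 means cutting width while keeping height.
(1.620)/(2.400) ≈ 0.675 of the area survives, leaving 32.50% discarded.

32.5%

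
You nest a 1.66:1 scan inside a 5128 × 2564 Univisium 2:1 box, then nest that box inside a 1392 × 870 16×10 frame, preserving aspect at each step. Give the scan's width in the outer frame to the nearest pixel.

1.66:1 in 5128×2564: fills the height, so the scan is 4256.24 × 2564.00.
Univisium 2:1 in 1392×870: fills the width, so the intermediate becomes 1392.00 × 696.00 — a scale of ×0.2715.
Applying the same ×0.2715: 4256.24 → 1155.36.

1155 px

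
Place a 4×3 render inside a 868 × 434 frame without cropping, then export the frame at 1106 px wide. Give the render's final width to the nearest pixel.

At 868×434 the render is height-limited, so width = 434 × 4/3 ≈ 578.67 px.
The frame scales by 1106/868 = 1.2742; 578.67 × 1.2742 ≈ 737.33 px.

737 px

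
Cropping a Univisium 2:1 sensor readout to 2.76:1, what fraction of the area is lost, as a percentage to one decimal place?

27.5%

2.76:1 is wider than Univisium 2:1, so the crop keeps the full width and trims the height.
Fraction kept = (2.000)/(2.760) ≈ 72.46%, so 27.54% is lost.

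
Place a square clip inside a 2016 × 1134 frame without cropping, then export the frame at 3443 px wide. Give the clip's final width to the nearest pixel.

1937 px

At 2016×1134 the clip is height-limited, so width = 1134 × 1/1 ≈ 1134.00 px.
Resizing to 3443 px wide multiplies everything by 1.7078: 1134.00 → 1936.69 px.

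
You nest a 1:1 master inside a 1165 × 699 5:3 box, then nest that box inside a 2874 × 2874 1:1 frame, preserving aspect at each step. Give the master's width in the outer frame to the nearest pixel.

1724 px

First fit — 1:1 into 1165×699 spans the height: 699.00 × 699.00.
The 5:3 canvas is width-limited in 2874×2874, giving 2874.00 × 1724.40; scale factor 2.4670.
The master scales with it: width 699.00 × 2.4670 ≈ 1724.40.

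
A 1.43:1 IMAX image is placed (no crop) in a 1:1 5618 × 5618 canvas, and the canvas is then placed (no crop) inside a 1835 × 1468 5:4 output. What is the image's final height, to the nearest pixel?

1.43:1 IMAX in 5618×5618: fills the width, so the image is 5618.00 × 3928.67.
The 1:1 canvas is height-limited in 1835×1468, giving 1468.00 × 1468.00; scale factor 0.2613.
The image scales with it: height 3928.67 × 0.2613 ≈ 1026.57.

1027 px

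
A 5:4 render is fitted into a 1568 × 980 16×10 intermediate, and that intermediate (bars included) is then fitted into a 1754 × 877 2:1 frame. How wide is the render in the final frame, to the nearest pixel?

5:4 in 1568×980: fills the height, so the render is 1225.00 × 980.00.
Second fit — the 16×10 canvas into 1754×877 spans the height: 1403.20 × 877.00 (×0.8949 from 1568×980).
So the render's width is 1225.00 × 0.8949 ≈ 1096.25.

1096 px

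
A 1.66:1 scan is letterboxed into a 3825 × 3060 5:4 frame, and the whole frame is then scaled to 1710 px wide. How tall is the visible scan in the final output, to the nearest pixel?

At 3825×3060 the scan is width-limited, so height = 3825 / 1.660 ≈ 2304.22 px.
Resizing to 1710 px wide multiplies everything by 0.4471: 2304.22 → 1030.12 px.

1030 px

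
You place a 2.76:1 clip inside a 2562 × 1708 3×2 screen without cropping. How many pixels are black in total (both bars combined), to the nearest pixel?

1997692 pixels

Since 2.760 > 1.500, the clip is width-limited.
Content height = 2562 / 2.760 ≈ 928.2609 px.
Leftover height: 1708 − 928.2609 = 779.7391 px.
Bar area = 779.7391 × 2562 ≈ 1997692 px.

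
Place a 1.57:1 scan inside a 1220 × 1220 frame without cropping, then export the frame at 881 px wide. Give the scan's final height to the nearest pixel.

561 px

At 1220×1220 the scan is width-limited, so height = 1220 / 1.570 ≈ 777.07 px.
Resizing to 881 px wide multiplies everything by 0.7221: 777.07 → 561.15 px.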